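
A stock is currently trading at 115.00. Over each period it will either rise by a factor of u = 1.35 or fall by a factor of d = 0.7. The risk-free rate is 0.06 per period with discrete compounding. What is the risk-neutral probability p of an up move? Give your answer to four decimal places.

Risk-neutral probability p = (1 + 0.06 − 0.7)/(1.35 − 0.7) = 0.3600/0.6500 = 0.5538

p = 0.5538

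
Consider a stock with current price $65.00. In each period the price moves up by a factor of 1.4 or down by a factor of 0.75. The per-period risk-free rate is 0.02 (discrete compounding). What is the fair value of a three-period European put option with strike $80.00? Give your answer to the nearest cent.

Risk-neutral probability p = (1 + 0.02 − 0.75)/(1.4 − 0.75) = 0.2700/0.6500 = 0.4154
Terminal stock prices: S_uuu = 178.4, S_uud = 95.55, S_udd = 51.19, S_ddd = 27.42
Terminal payoffs (K − S): max(-98.36, 0) = 0, max(-15.55, 0) = 0, max(28.81, 0) = 28.81, max(52.58, 0) = 52.58
Node uu (S = 127.4): V_uu = 1/1.02·[0.4154·0.0000 + 0.5846·0.0000] = 0.0000
Node ud (S = 68.25): V_ud = 1/1.02·[0.4154·0.0000 + 0.5846·28.8125] = 16.5140
Node dd (S = 36.56): V_dd = 1/1.02·[0.4154·28.8125 + 0.5846·52.5781] = 41.8689
Node u (S = 91): V_u = 1/1.02·[0.4154·0.0000 + 0.5846·16.5140] = 9.4650
Node d (S = 48.75): V_d = 1/1.02·[0.4154·16.5140 + 0.5846·41.8689] = 30.7224
Node 0 (S = 65): V_0 = 1/1.02·[0.4154·9.4650 + 0.5846·30.7224] = 21.4631

$21.46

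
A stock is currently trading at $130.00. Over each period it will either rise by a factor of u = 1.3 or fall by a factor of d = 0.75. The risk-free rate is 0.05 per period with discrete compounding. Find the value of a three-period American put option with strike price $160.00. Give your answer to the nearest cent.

Risk-neutral probability p = (1 + 0.05 − 0.75)/(1.3 − 0.75) = 0.3000/0.5500 = 0.5455
Terminal stock prices: S_uuu = 285.6, S_uud = 164.8, S_udd = 95.06, S_ddd = 54.84
Terminal payoffs (K − S): max(-125.6, 0) = 0, max(-4.775, 0) = 0, max(64.94, 0) = 64.94, max(105.2, 0) = 105.2
Node uu (S = 219.7): continuation = 1/1.05·[0.5455·0.0000 + 0.4545·0.0000] = 0.0000; exercise value = 0.0000 ≤ continuation, so V_uu = 0.0000
Node ud (S = 126.8): continuation = 1/1.05·[0.5455·0.0000 + 0.4545·64.9375] = 28.1115; exercise value = 33.2500 > continuation, so V_ud = 33.2500 (exercise)
Node dd (S = 73.12): continuation = 1/1.05·[0.5455·64.9375 + 0.4545·105.1562] = 79.2560; exercise value = 86.8750 > continuation, so V_dd = 86.8750 (exercise)
Node u (S = 169): continuation = 1/1.05·[0.5455·0.0000 + 0.4545·33.2500] = 14.3939; exercise value = 0.0000 ≤ continuation, so V_u = 14.3939
Node d (S = 97.5): continuation = 1/1.05·[0.5455·33.2500 + 0.4545·86.8750] = 54.8810; exercise value = 62.5000 > continuation, so V_d = 62.5000 (exercise)
Node 0 (S = 130): continuation = 1/1.05·[0.5455·14.3939 + 0.4545·62.5000] = 34.5336; exercise value = 30.0000 ≤ continuation, so V_0 = 34.5336

$34.53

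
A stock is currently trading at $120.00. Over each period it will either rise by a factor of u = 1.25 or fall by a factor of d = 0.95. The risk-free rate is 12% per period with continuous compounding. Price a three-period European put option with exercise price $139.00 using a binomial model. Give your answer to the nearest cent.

$2.46

Risk-neutral probability p = (e^0.12 − 0.95)/(1.25 − 0.95) = 0.1775/0.3000 = 0.5917
Terminal stock prices: S_uuu = 234.4, S_uud = 178.1, S_udd = 135.4, S_ddd = 102.9
Terminal payoffs (K − S): max(-95.38, 0) = 0, max(-39.12, 0) = 0, max(3.625, 0) = 3.625, max(36.12, 0) = 36.12
Node uu (S = 187.5): V_uu = e^(−0.12)·[0.5917·0.0000 + 0.4083·0.0000] = 0.0000
Node ud (S = 142.5): V_ud = e^(−0.12)·[0.5917·0.0000 + 0.4083·3.6250] = 1.3129
Node dd (S = 108.3): V_dd = e^(−0.12)·[0.5917·3.6250 + 0.4083·36.1150] = 14.9819
Node u (S = 150): V_u = e^(−0.12)·[0.5917·0.0000 + 0.4083·1.3129] = 0.4755
Node d (S = 114): V_d = e^(−0.12)·[0.5917·1.3129 + 0.4083·14.9819] = 6.1149
Node 0 (S = 120): V_0 = e^(−0.12)·[0.5917·0.4755 + 0.4083·6.1149] = 2.4641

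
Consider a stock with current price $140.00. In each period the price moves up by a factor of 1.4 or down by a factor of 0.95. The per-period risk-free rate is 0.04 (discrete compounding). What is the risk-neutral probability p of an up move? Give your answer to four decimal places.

p = 0.2000

Risk-neutral probability p = (1 + 0.04 − 0.95)/(1.4 − 0.95) = 0.0900/0.4500 = 0.2000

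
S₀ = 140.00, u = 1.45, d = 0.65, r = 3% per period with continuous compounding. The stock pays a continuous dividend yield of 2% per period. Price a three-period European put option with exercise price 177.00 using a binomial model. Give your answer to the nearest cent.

Per-period risk-free factor R = e^0.03 = 1.0305; dividend-adjusted growth = e^(0.03−0.02) = 1.0101.
Risk-neutral probability p = (1.0101 − 0.65)/(1.45 − 0.65) = 0.3601/0.8000 = 0.4501
Terminal stock prices: S_uuu = 426.8, S_uud = 191.3, S_udd = 85.77, S_ddd = 38.45
Terminal payoffs (K − S): max(-249.8, 0) = 0, max(-14.33, 0) = 0, max(91.23, 0) = 91.23, max(138.6, 0) = 138.6
Node uu (S = 294.4): V_uu = e^(−0.03)·[0.4501·0.0000 + 0.5499·0.0000] = 0.0000
Node ud (S = 132): V_ud = e^(−0.03)·[0.4501·0.0000 + 0.5499·91.2325] = 48.6893
Node dd (S = 59.15): V_dd = e^(−0.03)·[0.4501·91.2325 + 0.5499·138.5525] = 113.7901
Node u (S = 203): V_u = e^(−0.03)·[0.4501·0.0000 + 0.5499·48.6893] = 25.9847
Node d (S = 91): V_d = e^(−0.03)·[0.4501·48.6893 + 0.5499·113.7901] = 81.9936
Node 0 (S = 140): V_0 = e^(−0.03)·[0.4501·25.9847 + 0.5499·81.9936] = 55.1078

55.11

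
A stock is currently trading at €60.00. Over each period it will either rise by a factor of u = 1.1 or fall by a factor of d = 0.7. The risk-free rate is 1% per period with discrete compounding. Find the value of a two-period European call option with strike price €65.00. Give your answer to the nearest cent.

Risk-neutral probability p = (1 + 0.01 − 0.7)/(1.1 − 0.7) = 0.3100/0.4000 = 0.7750
Terminal stock prices: S_uu = 72.6, S_ud = 46.2, S_dd = 29.4
Terminal payoffs (S − K): max(7.6, 0) = 7.6, max(-18.8, 0) = 0, max(-35.6, 0) = 0
Node u (S = 66): V_u = 1/1.01·[0.7750·7.6000 + 0.2250·0.0000] = 5.8317
Node d (S = 42): V_d = 1/1.01·[0.7750·0.0000 + 0.2250·0.0000] = 0.0000
Node 0 (S = 60): V_0 = 1/1.01·[0.7750·5.8317 + 0.2250·0.0000] = 4.4748

€4.47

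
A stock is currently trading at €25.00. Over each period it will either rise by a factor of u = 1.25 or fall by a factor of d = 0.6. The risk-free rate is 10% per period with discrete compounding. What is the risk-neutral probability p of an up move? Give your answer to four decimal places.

p = 0.7692

Risk-neutral probability p = (1 + 0.1 − 0.6)/(1.25 − 0.6) = 0.5000/0.6500 = 0.7692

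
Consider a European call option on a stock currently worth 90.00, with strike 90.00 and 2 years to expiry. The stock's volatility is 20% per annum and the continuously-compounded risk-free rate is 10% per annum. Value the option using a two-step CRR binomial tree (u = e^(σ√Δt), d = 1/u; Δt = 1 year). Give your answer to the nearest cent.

18.34

CRR parameters: u = e^(σ√Δt) = e^(0.2·√1) = 1.2214, d = 1/u = 0.8187
Per-period rate: rΔt = 0.1·1 = 0.1, so R = e^0.1 = 1.1052
Risk-neutral probability p = (e^0.1 − 0.8187)/(1.2214 − 0.8187) = 0.2864/0.4027 = 0.7113
Terminal stock prices: S_uu = 134.3, S_ud = 90, S_dd = 60.33
Terminal payoffs (S − K): max(44.26, 0) = 44.26, max(0, 0) = 0, max(-29.67, 0) = 0
Node u (S = 109.9): V_u = e^(−0.1)·[0.7113·44.2642 + 0.2887·0.0000] = 28.4909
Node d (S = 73.69): V_d = e^(−0.1)·[0.7113·0.0000 + 0.2887·0.0000] = 0.0000
Node 0 (S = 90): V_0 = e^(−0.1)·[0.7113·28.4909 + 0.2887·0.0000] = 18.3383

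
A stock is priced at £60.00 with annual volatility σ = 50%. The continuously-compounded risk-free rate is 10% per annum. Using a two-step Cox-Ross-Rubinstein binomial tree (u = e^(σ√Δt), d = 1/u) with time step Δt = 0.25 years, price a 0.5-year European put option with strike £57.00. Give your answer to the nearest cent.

£5.14

CRR parameters: u = e^(σ√Δt) = e^(0.5·√0.25) = 1.2840, d = 1/u = 0.7788
Per-period rate: rΔt = 0.1·0.25 = 0.025, so R = e^0.025 = 1.0253
Risk-neutral probability p = (e^0.025 − 0.7788)/(1.2840 − 0.7788) = 0.2465/0.5052 = 0.4879
Terminal stock prices: S_uu = 98.92, S_ud = 60, S_dd = 36.39
Terminal payoffs (K − S): max(-41.92, 0) = 0, max(-3, 0) = 0, max(20.61, 0) = 20.61
Node u (S = 77.04): V_u = e^(−0.025)·[0.4879·0.0000 + 0.5121·0.0000] = 0.0000
Node d (S = 46.73): V_d = e^(−0.025)·[0.4879·0.0000 + 0.5121·20.6082] = 10.2923
Node 0 (S = 60): V_0 = e^(−0.025)·[0.4879·0.0000 + 0.5121·10.2923] = 5.1402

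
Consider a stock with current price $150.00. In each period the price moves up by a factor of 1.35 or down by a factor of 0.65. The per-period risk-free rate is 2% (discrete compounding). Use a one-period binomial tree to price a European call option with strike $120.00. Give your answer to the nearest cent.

$42.75

Risk-neutral probability p = (1 + 0.02 − 0.65)/(1.35 − 0.65) = 0.3700/0.7000 = 0.5286
Terminal stock prices: S_u = 202.5, S_d = 97.5
Terminal payoffs (S − K): max(82.5, 0) = 82.5, max(-22.5, 0) = 0
Node 0 (S = 150): V_0 = 1/1.02·[0.5286·82.5000 + 0.4714·0.0000] = 42.7521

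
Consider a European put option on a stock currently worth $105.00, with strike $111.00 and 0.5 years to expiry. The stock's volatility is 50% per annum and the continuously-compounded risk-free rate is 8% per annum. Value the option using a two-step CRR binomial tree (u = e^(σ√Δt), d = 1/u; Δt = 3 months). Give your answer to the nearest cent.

$15.27

CRR parameters: u = e^(σ√Δt) = e^(0.5·√0.25) = 1.2840, d = 1/u = 0.7788
Per-period rate: rΔt = 0.08·0.25 = 0.02, so R = e^0.02 = 1.0202
Risk-neutral probability p = (e^0.02 − 0.7788)/(1.2840 − 0.7788) = 0.2414/0.5052 = 0.4778
Terminal stock prices: S_uu = 173.1, S_ud = 105, S_dd = 63.69
Terminal payoffs (K − S): max(-62.12, 0) = 0, max(6, 0) = 6, max(47.31, 0) = 47.31
Node u (S = 134.8): V_u = e^(−0.02)·[0.4778·0.0000 + 0.5222·6.0000] = 3.0711
Node d (S = 81.77): V_d = e^(−0.02)·[0.4778·6.0000 + 0.5222·47.3143] = 27.0280
Node 0 (S = 105): V_0 = e^(−0.02)·[0.4778·3.0711 + 0.5222·27.0280] = 15.2727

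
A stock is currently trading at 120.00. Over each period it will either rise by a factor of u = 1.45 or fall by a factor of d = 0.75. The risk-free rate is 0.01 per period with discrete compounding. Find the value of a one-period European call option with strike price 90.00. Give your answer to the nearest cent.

Risk-neutral probability p = (1 + 0.01 − 0.75)/(1.45 − 0.75) = 0.2600/0.7000 = 0.3714
Terminal stock prices: S_u = 174, S_d = 90
Terminal payoffs (S − K): max(84, 0) = 84, max(0, 0) = 0
Node 0 (S = 120): V_0 = 1/1.01·[0.3714·84.0000 + 0.6286·0.0000] = 30.8911

30.89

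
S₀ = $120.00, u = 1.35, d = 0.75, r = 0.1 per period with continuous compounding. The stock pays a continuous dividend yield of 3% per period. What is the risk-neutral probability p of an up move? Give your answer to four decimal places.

p = 0.5375

Per-period risk-free factor R = e^0.1 = 1.1052; dividend-adjusted growth = e^(0.1−0.03) = 1.0725.
Risk-neutral probability p = (1.0725 − 0.75)/(1.35 − 0.75) = 0.3225/0.6000 = 0.5375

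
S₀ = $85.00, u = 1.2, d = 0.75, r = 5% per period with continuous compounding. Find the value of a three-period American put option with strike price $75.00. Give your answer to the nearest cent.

Risk-neutral probability p = (e^0.05 − 0.75)/(1.2 − 0.75) = 0.3013/0.4500 = 0.6695
Terminal stock prices: S_uuu = 146.9, S_uud = 91.8, S_udd = 57.38, S_ddd = 35.86
Terminal payoffs (K − S): max(-71.88, 0) = 0, max(-16.8, 0) = 0, max(17.62, 0) = 17.62, max(39.14, 0) = 39.14
Node uu (S = 122.4): continuation = e^(−0.05)·[0.6695·0.0000 + 0.3305·0.0000] = 0.0000; exercise value = 0.0000 ≤ continuation, so V_uu = 0.0000
Node ud (S = 76.5): continuation = e^(−0.05)·[0.6695·0.0000 + 0.3305·17.6250] = 5.5411; exercise value = 0.0000 ≤ continuation, so V_ud = 5.5411
Node dd (S = 47.81): continuation = e^(−0.05)·[0.6695·17.6250 + 0.3305·39.1406] = 23.5297; exercise value = 27.1875 > continuation, so V_dd = 27.1875 (exercise)
Node u (S = 102): continuation = e^(−0.05)·[0.6695·0.0000 + 0.3305·5.5411] = 1.7421; exercise value = 0.0000 ≤ continuation, so V_u = 1.7421
Node d (S = 63.75): continuation = e^(−0.05)·[0.6695·5.5411 + 0.3305·27.1875] = 12.0763; exercise value = 11.2500 ≤ continuation, so V_d = 12.0763
Node 0 (S = 85): continuation = e^(−0.05)·[0.6695·1.7421 + 0.3305·12.0763] = 4.9061; exercise value = 0.0000 ≤ continuation, so V_0 = 4.9061

$4.91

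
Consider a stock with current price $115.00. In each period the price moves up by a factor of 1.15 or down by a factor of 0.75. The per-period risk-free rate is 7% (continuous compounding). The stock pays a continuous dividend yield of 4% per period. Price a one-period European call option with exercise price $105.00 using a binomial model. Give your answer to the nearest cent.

$17.81

Per-period risk-free factor R = e^0.07 = 1.0725; dividend-adjusted growth = e^(0.07−0.04) = 1.0305.
Risk-neutral probability p = (1.0305 − 0.75)/(1.15 − 0.75) = 0.2805/0.4000 = 0.7011
Terminal stock prices: S_u = 132.2, S_d = 86.25
Terminal payoffs (S − K): max(27.25, 0) = 27.25, max(-18.75, 0) = 0
Node 0 (S = 115): V_0 = e^(−0.07)·[0.7011·27.2500 + 0.2989·0.0000] = 17.8143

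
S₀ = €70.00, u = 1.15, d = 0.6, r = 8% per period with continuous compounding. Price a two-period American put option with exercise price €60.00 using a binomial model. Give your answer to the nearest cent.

Risk-neutral probability p = (e^0.08 − 0.6)/(1.15 − 0.6) = 0.4833/0.5500 = 0.8787
Terminal stock prices: S_uu = 92.57, S_ud = 48.3, S_dd = 25.2
Terminal payoffs (K − S): max(-32.57, 0) = 0, max(11.7, 0) = 11.7, max(34.8, 0) = 34.8
Node u (S = 80.5): continuation = e^(−0.08)·[0.8787·0.0000 + 0.1213·11.7000] = 1.3101; exercise value = 0.0000 ≤ continuation, so V_u = 1.3101
Node d (S = 42): continuation = e^(−0.08)·[0.8787·11.7000 + 0.1213·34.8000] = 13.3870; exercise value = 18.0000 > continuation, so V_d = 18.0000 (exercise)
Node 0 (S = 70): continuation = e^(−0.08)·[0.8787·1.3101 + 0.1213·18.0000] = 3.0781; exercise value = 0.0000 ≤ continuation, so V_0 = 3.0781

€3.08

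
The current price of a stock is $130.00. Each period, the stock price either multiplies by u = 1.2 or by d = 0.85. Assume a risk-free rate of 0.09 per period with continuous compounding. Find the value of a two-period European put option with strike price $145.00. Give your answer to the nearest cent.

Risk-neutral probability p = (e^0.09 − 0.85)/(1.2 − 0.85) = 0.2442/0.3500 = 0.6976
Terminal stock prices: S_uu = 187.2, S_ud = 132.6, S_dd = 93.92
Terminal payoffs (K − S): max(-42.2, 0) = 0, max(12.4, 0) = 12.4, max(51.08, 0) = 51.08
Node u (S = 156): V_u = e^(−0.09)·[0.6976·0.0000 + 0.3024·12.4000] = 3.4266
Node d (S = 110.5): V_d = e^(−0.09)·[0.6976·12.4000 + 0.3024·51.0750] = 22.0200
Node 0 (S = 130): V_0 = e^(−0.09)·[0.6976·3.4266 + 0.3024·22.0200] = 8.2697

$8.27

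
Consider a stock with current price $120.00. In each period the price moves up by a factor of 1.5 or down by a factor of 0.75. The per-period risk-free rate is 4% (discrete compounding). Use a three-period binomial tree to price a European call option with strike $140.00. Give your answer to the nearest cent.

Risk-neutral probability p = (1 + 0.04 − 0.75)/(1.5 − 0.75) = 0.2900/0.7500 = 0.3867
Terminal stock prices: S_uuu = 405, S_uud = 202.5, S_udd = 101.2, S_ddd = 50.62
Terminal payoffs (S − K): max(265, 0) = 265, max(62.5, 0) = 62.5, max(-38.75, 0) = 0, max(-89.38, 0) = 0
Node uu (S = 270): V_uu = 1/1.04·[0.3867·265.0000 + 0.6133·62.5000] = 135.3846
Node ud (S = 135): V_ud = 1/1.04·[0.3867·62.5000 + 0.6133·0.0000] = 23.2372
Node dd (S = 67.5): V_dd = 1/1.04·[0.3867·0.0000 + 0.6133·0.0000] = 0.0000
Node u (S = 180): V_u = 1/1.04·[0.3867·135.3846 + 0.6133·23.2372] = 64.0393
Node d (S = 90): V_d = 1/1.04·[0.3867·23.2372 + 0.6133·0.0000] = 8.6395
Node 0 (S = 120): V_0 = 1/1.04·[0.3867·64.0393 + 0.6133·8.6395] = 28.9045

$28.90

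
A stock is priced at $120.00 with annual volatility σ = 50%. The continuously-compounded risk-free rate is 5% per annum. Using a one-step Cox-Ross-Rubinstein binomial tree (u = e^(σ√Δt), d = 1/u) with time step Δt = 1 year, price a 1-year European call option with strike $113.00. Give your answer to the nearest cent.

CRR parameters: u = e^(σ√Δt) = e^(0.5·√1) = 1.6487, d = 1/u = 0.6065
Per-period rate: rΔt = 0.05·1 = 0.05, so R = e^0.05 = 1.0513
Risk-neutral probability p = (e^0.05 − 0.6065)/(1.6487 − 0.6065) = 0.4447/1.0422 = 0.4267
Terminal stock prices: S_u = 197.8, S_d = 72.78
Terminal payoffs (S − K): max(84.85, 0) = 84.85, max(-40.22, 0) = 0
Node 0 (S = 120): V_0 = e^(−0.05)·[0.4267·84.8466 + 0.5733·0.0000] = 34.4413

$34.44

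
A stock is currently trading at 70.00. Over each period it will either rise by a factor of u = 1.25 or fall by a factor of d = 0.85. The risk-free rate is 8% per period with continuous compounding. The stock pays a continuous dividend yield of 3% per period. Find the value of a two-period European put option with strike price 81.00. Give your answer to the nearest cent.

Per-period risk-free factor R = e^0.08 = 1.0833; dividend-adjusted growth = e^(0.08−0.03) = 1.0513.
Risk-neutral probability p = (1.0513 − 0.85)/(1.25 − 0.85) = 0.2013/0.4000 = 0.5032
Terminal stock prices: S_uu = 109.4, S_ud = 74.38, S_dd = 50.57
Terminal payoffs (K − S): max(-28.38, 0) = 0, max(6.625, 0) = 6.625, max(30.43, 0) = 30.43
Node u (S = 87.5): V_u = e^(−0.08)·[0.5032·0.0000 + 0.4968·6.6250] = 3.0384
Node d (S = 59.5): V_d = e^(−0.08)·[0.5032·6.6250 + 0.4968·30.4250] = 17.0309
Node 0 (S = 70): V_0 = e^(−0.08)·[0.5032·3.0384 + 0.4968·17.0309] = 9.2221

9.22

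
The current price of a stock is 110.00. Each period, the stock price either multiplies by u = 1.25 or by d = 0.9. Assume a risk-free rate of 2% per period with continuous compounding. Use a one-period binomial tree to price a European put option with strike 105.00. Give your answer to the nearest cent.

3.86

Risk-neutral probability p = (e^0.02 − 0.9)/(1.25 − 0.9) = 0.1202/0.3500 = 0.3434
Terminal stock prices: S_u = 137.5, S_d = 99
Terminal payoffs (K − S): max(-32.5, 0) = 0, max(6, 0) = 6
Node 0 (S = 110): V_0 = e^(−0.02)·[0.3434·0.0000 + 0.6566·6.0000] = 3.8614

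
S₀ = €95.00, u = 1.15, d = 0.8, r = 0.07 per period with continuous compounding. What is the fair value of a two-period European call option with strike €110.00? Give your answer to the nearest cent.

Risk-neutral probability p = (e^0.07 − 0.8)/(1.15 − 0.8) = 0.2725/0.3500 = 0.7786
Terminal stock prices: S_uu = 125.6, S_ud = 87.4, S_dd = 60.8
Terminal payoffs (S − K): max(15.64, 0) = 15.64, max(-22.6, 0) = 0, max(-49.2, 0) = 0
Node u (S = 109.2): V_u = e^(−0.07)·[0.7786·15.6375 + 0.2214·0.0000] = 11.3522
Node d (S = 76): V_d = e^(−0.07)·[0.7786·0.0000 + 0.2214·0.0000] = 0.0000
Node 0 (S = 95): V_0 = e^(−0.07)·[0.7786·11.3522 + 0.2214·0.0000] = 8.2412

€8.24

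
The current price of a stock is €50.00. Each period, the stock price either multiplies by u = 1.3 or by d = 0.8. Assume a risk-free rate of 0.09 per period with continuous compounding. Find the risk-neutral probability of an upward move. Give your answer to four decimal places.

Risk-neutral probability p = (e^0.09 − 0.8)/(1.3 − 0.8) = 0.2942/0.5000 = 0.5883

p = 0.5883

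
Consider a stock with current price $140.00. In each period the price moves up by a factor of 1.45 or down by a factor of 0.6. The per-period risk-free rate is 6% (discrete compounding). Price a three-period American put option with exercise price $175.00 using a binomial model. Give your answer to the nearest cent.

$51.15

Risk-neutral probability p = (1 + 0.06 − 0.6)/(1.45 − 0.6) = 0.4600/0.8500 = 0.5412
Terminal stock prices: S_uuu = 426.8, S_uud = 176.6, S_udd = 73.08, S_ddd = 30.24
Terminal payoffs (K − S): max(-251.8, 0) = 0, max(-1.61, 0) = 0, max(101.9, 0) = 101.9, max(144.8, 0) = 144.8
Node uu (S = 294.4): continuation = 1/1.06·[0.5412·0.0000 + 0.4588·0.0000] = 0.0000; exercise value = 0.0000 ≤ continuation, so V_uu = 0.0000
Node ud (S = 121.8): continuation = 1/1.06·[0.5412·0.0000 + 0.4588·101.9200] = 44.1163; exercise value = 53.2000 > continuation, so V_ud = 53.2000 (exercise)
Node dd (S = 50.4): continuation = 1/1.06·[0.5412·101.9200 + 0.4588·144.7600] = 114.6943; exercise value = 124.6000 > continuation, so V_dd = 124.6000 (exercise)
Node u (S = 203): continuation = 1/1.06·[0.5412·0.0000 + 0.4588·53.2000] = 23.0277; exercise value = 0.0000 ≤ continuation, so V_u = 23.0277
Node d (S = 84): continuation = 1/1.06·[0.5412·53.2000 + 0.4588·124.6000] = 81.0943; exercise value = 91.0000 > continuation, so V_d = 91.0000 (exercise)
Node 0 (S = 140): continuation = 1/1.06·[0.5412·23.0277 + 0.4588·91.0000] = 51.1462; exercise value = 35.0000 ≤ continuation, so V_0 = 51.1462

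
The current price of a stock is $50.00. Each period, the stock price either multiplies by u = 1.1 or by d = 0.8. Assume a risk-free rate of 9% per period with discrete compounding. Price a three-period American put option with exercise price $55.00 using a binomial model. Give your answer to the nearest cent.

$5.00

Risk-neutral probability p = (1 + 0.09 − 0.8)/(1.1 − 0.8) = 0.2900/0.3000 = 0.9667
Terminal stock prices: S_uuu = 66.55, S_uud = 48.4, S_udd = 35.2, S_ddd = 25.6
Terminal payoffs (K − S): max(-11.55, 0) = 0, max(6.6, 0) = 6.6, max(19.8, 0) = 19.8, max(29.4, 0) = 29.4
Node uu (S = 60.5): continuation = 1/1.09·[0.9667·0.0000 + 0.0333·6.6000] = 0.2018; exercise value = 0.0000 ≤ continuation, so V_uu = 0.2018
Node ud (S = 44): continuation = 1/1.09·[0.9667·6.6000 + 0.0333·19.8000] = 6.4587; exercise value = 11.0000 > continuation, so V_ud = 11.0000 (exercise)
Node dd (S = 32): continuation = 1/1.09·[0.9667·19.8000 + 0.0333·29.4000] = 18.4587; exercise value = 23.0000 > continuation, so V_dd = 23.0000 (exercise)
Node u (S = 55): continuation = 1/1.09·[0.9667·0.2018 + 0.0333·11.0000] = 0.5154; exercise value = 0.0000 ≤ continuation, so V_u = 0.5154
Node d (S = 40): continuation = 1/1.09·[0.9667·11.0000 + 0.0333·23.0000] = 10.4587; exercise value = 15.0000 > continuation, so V_d = 15.0000 (exercise)
Node 0 (S = 50): continuation = 1/1.09·[0.9667·0.5154 + 0.0333·15.0000] = 0.9158; exercise value = 5.0000 > continuation, so V_0 = 5.0000 (exercise)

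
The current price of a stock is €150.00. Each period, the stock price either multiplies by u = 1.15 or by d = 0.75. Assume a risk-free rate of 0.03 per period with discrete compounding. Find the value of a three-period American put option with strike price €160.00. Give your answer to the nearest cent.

Risk-neutral probability p = (1 + 0.03 − 0.75)/(1.15 − 0.75) = 0.2800/0.4000 = 0.7000
Terminal stock prices: S_uuu = 228.1, S_uud = 148.8, S_udd = 97.03, S_ddd = 63.28
Terminal payoffs (K − S): max(-68.13, 0) = 0, max(11.22, 0) = 11.22, max(62.97, 0) = 62.97, max(96.72, 0) = 96.72
Node uu (S = 198.4): continuation = 1/1.03·[0.7000·0.0000 + 0.3000·11.2188] = 3.2676; exercise value = 0.0000 ≤ continuation, so V_uu = 3.2676
Node ud (S = 129.4): continuation = 1/1.03·[0.7000·11.2188 + 0.3000·62.9688] = 25.9648; exercise value = 30.6250 > continuation, so V_ud = 30.6250 (exercise)
Node dd (S = 84.38): continuation = 1/1.03·[0.7000·62.9688 + 0.3000·96.7188] = 70.9648; exercise value = 75.6250 > continuation, so V_dd = 75.6250 (exercise)
Node u (S = 172.5): continuation = 1/1.03·[0.7000·3.2676 + 0.3000·30.6250] = 11.1406; exercise value = 0.0000 ≤ continuation, so V_u = 11.1406
Node d (S = 112.5): continuation = 1/1.03·[0.7000·30.6250 + 0.3000·75.6250] = 42.8398; exercise value = 47.5000 > continuation, so V_d = 47.5000 (exercise)
Node 0 (S = 150): continuation = 1/1.03·[0.7000·11.1406 + 0.3000·47.5000] = 21.4062; exercise value = 10.0000 ≤ continuation, so V_0 = 21.4062

€21.41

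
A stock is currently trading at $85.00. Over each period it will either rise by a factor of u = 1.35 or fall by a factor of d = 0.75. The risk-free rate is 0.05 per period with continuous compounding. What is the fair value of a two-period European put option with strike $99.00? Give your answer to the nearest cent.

Risk-neutral probability p = (e^0.05 − 0.75)/(1.35 − 0.75) = 0.3013/0.6000 = 0.5021
Terminal stock prices: S_uu = 154.9, S_ud = 86.06, S_dd = 47.81
Terminal payoffs (K − S): max(-55.91, 0) = 0, max(12.94, 0) = 12.94, max(51.19, 0) = 51.19
Node u (S = 114.8): V_u = e^(−0.05)·[0.5021·0.0000 + 0.4979·12.9375] = 6.1272
Node d (S = 63.75): V_d = e^(−0.05)·[0.5021·12.9375 + 0.4979·51.1875] = 30.4217
Node 0 (S = 85): V_0 = e^(−0.05)·[0.5021·6.1272 + 0.4979·30.4217] = 17.3342

$17.33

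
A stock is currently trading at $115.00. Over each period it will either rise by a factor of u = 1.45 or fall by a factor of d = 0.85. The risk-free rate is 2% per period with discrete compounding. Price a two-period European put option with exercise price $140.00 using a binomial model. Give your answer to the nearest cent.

Risk-neutral probability p = (1 + 0.02 − 0.85)/(1.45 − 0.85) = 0.1700/0.6000 = 0.2833
Terminal stock prices: S_uu = 241.8, S_ud = 141.7, S_dd = 83.09
Terminal payoffs (K − S): max(-101.8, 0) = 0, max(-1.737, 0) = 0, max(56.91, 0) = 56.91
Node u (S = 166.8): V_u = 1/1.02·[0.2833·0.0000 + 0.7167·0.0000] = 0.0000
Node d (S = 97.75): V_d = 1/1.02·[0.2833·0.0000 + 0.7167·56.9125] = 39.9875
Node 0 (S = 115): V_0 = 1/1.02·[0.2833·0.0000 + 0.7167·39.9875] = 28.0958

$28.10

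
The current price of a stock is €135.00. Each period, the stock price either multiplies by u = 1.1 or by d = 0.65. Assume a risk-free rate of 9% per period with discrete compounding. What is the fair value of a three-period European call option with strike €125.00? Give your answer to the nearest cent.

Risk-neutral probability p = (1 + 0.09 − 0.65)/(1.1 − 0.65) = 0.4400/0.4500 = 0.9778
Terminal stock prices: S_uuu = 179.7, S_uud = 106.2, S_udd = 62.74, S_ddd = 37.07
Terminal payoffs (S − K): max(54.69, 0) = 54.69, max(-18.82, 0) = 0, max(-62.26, 0) = 0, max(-87.93, 0) = 0
Node uu (S = 163.4): V_uu = 1/1.09·[0.9778·54.6850 + 0.0222·0.0000] = 49.0548
Node ud (S = 96.53): V_ud = 1/1.09·[0.9778·0.0000 + 0.0222·0.0000] = 0.0000
Node dd (S = 57.04): V_dd = 1/1.09·[0.9778·0.0000 + 0.0222·0.0000] = 0.0000
Node u (S = 148.5): V_u = 1/1.09·[0.9778·49.0548 + 0.0222·0.0000] = 44.0043
Node d (S = 87.75): V_d = 1/1.09·[0.9778·0.0000 + 0.0222·0.0000] = 0.0000
Node 0 (S = 135): V_0 = 1/1.09·[0.9778·44.0043 + 0.0222·0.0000] = 39.4738

€39.47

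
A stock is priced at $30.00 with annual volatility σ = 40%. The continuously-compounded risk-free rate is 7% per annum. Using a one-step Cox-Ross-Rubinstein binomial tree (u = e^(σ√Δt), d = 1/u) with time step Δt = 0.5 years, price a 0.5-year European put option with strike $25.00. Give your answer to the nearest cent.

$1.17

CRR parameters: u = e^(σ√Δt) = e^(0.4·√0.5) = 1.3269, d = 1/u = 0.7536
Per-period rate: rΔt = 0.07·0.5 = 0.035, so R = e^0.035 = 1.0356
Risk-neutral probability p = (e^0.035 − 0.7536)/(1.3269 − 0.7536) = 0.2820/0.5733 = 0.4919
Terminal stock prices: S_u = 39.81, S_d = 22.61
Terminal payoffs (K − S): max(-14.81, 0) = 0, max(2.391, 0) = 2.391
Node 0 (S = 30): V_0 = e^(−0.035)·[0.4919·0.0000 + 0.5081·2.3909] = 1.1730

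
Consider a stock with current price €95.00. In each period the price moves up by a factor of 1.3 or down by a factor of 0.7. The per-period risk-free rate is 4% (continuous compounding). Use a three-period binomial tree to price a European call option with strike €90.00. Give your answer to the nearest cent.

Risk-neutral probability p = (e^0.04 − 0.7)/(1.3 − 0.7) = 0.3408/0.6000 = 0.5680
Terminal stock prices: S_uuu = 208.7, S_uud = 112.4, S_udd = 60.51, S_ddd = 32.58
Terminal payoffs (S − K): max(118.7, 0) = 118.7, max(22.39, 0) = 22.39, max(-29.49, 0) = 0, max(-57.42, 0) = 0
Node uu (S = 160.6): V_uu = e^(−0.04)·[0.5680·118.7150 + 0.4320·22.3850] = 74.0790
Node ud (S = 86.45): V_ud = e^(−0.04)·[0.5680·22.3850 + 0.4320·0.0000] = 12.2165
Node dd (S = 46.55): V_dd = e^(−0.04)·[0.5680·0.0000 + 0.4320·0.0000] = 0.0000
Node u (S = 123.5): V_u = e^(−0.04)·[0.5680·74.0790 + 0.4320·12.2165] = 45.4987
Node d (S = 66.5): V_d = e^(−0.04)·[0.5680·12.2165 + 0.4320·0.0000] = 6.6671
Node 0 (S = 95): V_0 = e^(−0.04)·[0.5680·45.4987 + 0.4320·6.6671] = 27.5978

€27.60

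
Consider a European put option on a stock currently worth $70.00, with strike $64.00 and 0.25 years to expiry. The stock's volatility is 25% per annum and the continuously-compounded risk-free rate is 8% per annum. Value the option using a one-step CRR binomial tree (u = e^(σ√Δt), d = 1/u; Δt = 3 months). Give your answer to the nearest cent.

CRR parameters: u = e^(σ√Δt) = e^(0.25·√0.25) = 1.1331, d = 1/u = 0.8825
Per-period rate: rΔt = 0.08·0.25 = 0.02, so R = e^0.02 = 1.0202
Risk-neutral probability p = (e^0.02 − 0.8825)/(1.1331 − 0.8825) = 0.1377/0.2507 = 0.5494
Terminal stock prices: S_u = 79.32, S_d = 61.77
Terminal payoffs (K − S): max(-15.32, 0) = 0, max(2.225, 0) = 2.225
Node 0 (S = 70): V_0 = e^(−0.02)·[0.5494·0.0000 + 0.4506·2.2252] = 0.9829

$0.98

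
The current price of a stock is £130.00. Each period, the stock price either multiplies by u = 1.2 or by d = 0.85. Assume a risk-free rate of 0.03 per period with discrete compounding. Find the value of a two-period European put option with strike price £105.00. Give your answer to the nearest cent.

£2.46

Risk-neutral probability p = (1 + 0.03 − 0.85)/(1.2 − 0.85) = 0.1800/0.3500 = 0.5143
Terminal stock prices: S_uu = 187.2, S_ud = 132.6, S_dd = 93.92
Terminal payoffs (K − S): max(-82.2, 0) = 0, max(-27.6, 0) = 0, max(11.08, 0) = 11.08
Node u (S = 156): V_u = 1/1.03·[0.5143·0.0000 + 0.4857·0.0000] = 0.0000
Node d (S = 110.5): V_d = 1/1.03·[0.5143·0.0000 + 0.4857·11.0750] = 5.2226
Node 0 (S = 130): V_0 = 1/1.03·[0.5143·0.0000 + 0.4857·5.2226] = 2.4628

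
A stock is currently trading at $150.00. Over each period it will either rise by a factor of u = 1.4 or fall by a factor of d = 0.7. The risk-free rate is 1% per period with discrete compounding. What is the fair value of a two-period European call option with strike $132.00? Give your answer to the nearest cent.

Risk-neutral probability p = (1 + 0.01 − 0.7)/(1.4 − 0.7) = 0.3100/0.7000 = 0.4429
Terminal stock prices: S_uu = 294, S_ud = 147, S_dd = 73.5
Terminal payoffs (S − K): max(162, 0) = 162, max(15, 0) = 15, max(-58.5, 0) = 0
Node u (S = 210): V_u = 1/1.01·[0.4429·162.0000 + 0.5571·15.0000] = 79.3069
Node d (S = 105): V_d = 1/1.01·[0.4429·15.0000 + 0.5571·0.0000] = 6.5771
Node 0 (S = 150): V_0 = 1/1.01·[0.4429·79.3069 + 0.5571·6.5771] = 38.4020

$38.40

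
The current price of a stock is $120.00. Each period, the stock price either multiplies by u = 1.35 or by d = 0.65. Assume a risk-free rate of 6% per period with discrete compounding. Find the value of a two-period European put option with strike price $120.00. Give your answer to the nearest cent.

Risk-neutral probability p = (1 + 0.06 − 0.65)/(1.35 − 0.65) = 0.4100/0.7000 = 0.5857
Terminal stock prices: S_uu = 218.7, S_ud = 105.3, S_dd = 50.7
Terminal payoffs (K − S): max(-98.7, 0) = 0, max(14.7, 0) = 14.7, max(69.3, 0) = 69.3
Node u (S = 162): V_u = 1/1.06·[0.5857·0.0000 + 0.4143·14.7000] = 5.7453
Node d (S = 78): V_d = 1/1.06·[0.5857·14.7000 + 0.4143·69.3000] = 35.2075
Node 0 (S = 120): V_0 = 1/1.06·[0.5857·5.7453 + 0.4143·35.2075] = 16.9350

$16.93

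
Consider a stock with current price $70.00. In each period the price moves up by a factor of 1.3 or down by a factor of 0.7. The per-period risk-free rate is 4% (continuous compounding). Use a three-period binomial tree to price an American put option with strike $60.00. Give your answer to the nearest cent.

Risk-neutral probability p = (e^0.04 − 0.7)/(1.3 − 0.7) = 0.3408/0.6000 = 0.5680
Terminal stock prices: S_uuu = 153.8, S_uud = 82.81, S_udd = 44.59, S_ddd = 24.01
Terminal payoffs (K − S): max(-93.79, 0) = 0, max(-22.81, 0) = 0, max(15.41, 0) = 15.41, max(35.99, 0) = 35.99
Node uu (S = 118.3): continuation = e^(−0.04)·[0.5680·0.0000 + 0.4320·0.0000] = 0.0000; exercise value = 0.0000 ≤ continuation, so V_uu = 0.0000
Node ud (S = 63.7): continuation = e^(−0.04)·[0.5680·0.0000 + 0.4320·15.4100] = 6.3958; exercise value = 0.0000 ≤ continuation, so V_ud = 6.3958
Node dd (S = 34.3): continuation = e^(−0.04)·[0.5680·15.4100 + 0.4320·35.9900] = 23.3474; exercise value = 25.7000 > continuation, so V_dd = 25.7000 (exercise)
Node u (S = 91): continuation = e^(−0.04)·[0.5680·0.0000 + 0.4320·6.3958] = 2.6545; exercise value = 0.0000 ≤ continuation, so V_u = 2.6545
Node d (S = 49): continuation = e^(−0.04)·[0.5680·6.3958 + 0.4320·25.7000] = 14.1571; exercise value = 11.0000 ≤ continuation, so V_d = 14.1571
Node 0 (S = 70): continuation = e^(−0.04)·[0.5680·2.6545 + 0.4320·14.1571] = 7.3245; exercise value = 0.0000 ≤ continuation, so V_0 = 7.3245

$7.32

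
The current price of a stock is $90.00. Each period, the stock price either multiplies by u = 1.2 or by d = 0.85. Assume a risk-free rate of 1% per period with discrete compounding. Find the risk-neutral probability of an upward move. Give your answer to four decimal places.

Risk-neutral probability p = (1 + 0.01 − 0.85)/(1.2 − 0.85) = 0.1600/0.3500 = 0.4571

p = 0.4571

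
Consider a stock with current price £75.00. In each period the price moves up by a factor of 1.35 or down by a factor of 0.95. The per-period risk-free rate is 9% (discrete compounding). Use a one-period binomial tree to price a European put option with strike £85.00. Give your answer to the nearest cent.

Risk-neutral probability p = (1 + 0.09 − 0.95)/(1.35 − 0.95) = 0.1400/0.4000 = 0.3500
Terminal stock prices: S_u = 101.2, S_d = 71.25
Terminal payoffs (K − S): max(-16.25, 0) = 0, max(13.75, 0) = 13.75
Node 0 (S = 75): V_0 = 1/1.09·[0.3500·0.0000 + 0.6500·13.7500] = 8.1995

£8.20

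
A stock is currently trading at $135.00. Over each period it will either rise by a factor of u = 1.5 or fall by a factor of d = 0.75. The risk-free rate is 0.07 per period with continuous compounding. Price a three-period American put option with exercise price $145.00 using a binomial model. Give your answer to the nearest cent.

Risk-neutral probability p = (e^0.07 − 0.75)/(1.5 − 0.75) = 0.3225/0.7500 = 0.4300
Terminal stock prices: S_uuu = 455.6, S_uud = 227.8, S_udd = 113.9, S_ddd = 56.95
Terminal payoffs (K − S): max(-310.6, 0) = 0, max(-82.81, 0) = 0, max(31.09, 0) = 31.09, max(88.05, 0) = 88.05
Node uu (S = 303.8): continuation = e^(−0.07)·[0.4300·0.0000 + 0.5700·0.0000] = 0.0000; exercise value = 0.0000 ≤ continuation, so V_uu = 0.0000
Node ud (S = 151.9): continuation = e^(−0.07)·[0.4300·0.0000 + 0.5700·31.0938] = 16.5249; exercise value = 0.0000 ≤ continuation, so V_ud = 16.5249
Node dd (S = 75.94): continuation = e^(−0.07)·[0.4300·31.0938 + 0.5700·88.0469] = 59.2596; exercise value = 69.0625 > continuation, so V_dd = 69.0625 (exercise)
Node u (S = 202.5): continuation = e^(−0.07)·[0.4300·0.0000 + 0.5700·16.5249] = 8.7822; exercise value = 0.0000 ≤ continuation, so V_u = 8.7822
Node d (S = 101.2): continuation = e^(−0.07)·[0.4300·16.5249 + 0.5700·69.0625] = 43.3291; exercise value = 43.7500 > continuation, so V_d = 43.7500 (exercise)
Node 0 (S = 135): continuation = e^(−0.07)·[0.4300·8.7822 + 0.5700·43.7500] = 26.7723; exercise value = 10.0000 ≤ continuation, so V_0 = 26.7723

$26.77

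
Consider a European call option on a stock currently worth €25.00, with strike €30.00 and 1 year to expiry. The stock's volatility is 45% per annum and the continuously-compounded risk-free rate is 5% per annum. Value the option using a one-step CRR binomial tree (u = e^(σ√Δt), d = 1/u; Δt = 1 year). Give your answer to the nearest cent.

CRR parameters: u = e^(σ√Δt) = e^(0.45·√1) = 1.5683, d = 1/u = 0.6376
Per-period rate: rΔt = 0.05·1 = 0.05, so R = e^0.05 = 1.0513
Risk-neutral probability p = (e^0.05 − 0.6376)/(1.5683 − 0.6376) = 0.4136/0.9307 = 0.4445
Terminal stock prices: S_u = 39.21, S_d = 15.94
Terminal payoffs (S − K): max(9.208, 0) = 9.208, max(-14.06, 0) = 0
Node 0 (S = 25): V_0 = e^(−0.05)·[0.4445·9.2078 + 0.5555·0.0000] = 3.8928

€3.89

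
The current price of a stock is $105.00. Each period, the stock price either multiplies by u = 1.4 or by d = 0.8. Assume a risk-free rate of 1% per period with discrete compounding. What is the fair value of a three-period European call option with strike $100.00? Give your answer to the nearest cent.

$22.82

Risk-neutral probability p = (1 + 0.01 − 0.8)/(1.4 − 0.8) = 0.2100/0.6000 = 0.3500
Terminal stock prices: S_uuu = 288.1, S_uud = 164.6, S_udd = 94.08, S_ddd = 53.76
Terminal payoffs (S − K): max(188.1, 0) = 188.1, max(64.64, 0) = 64.64, max(-5.92, 0) = 0, max(-46.24, 0) = 0
Node uu (S = 205.8): V_uu = 1/1.01·[0.3500·188.1200 + 0.6500·64.6400] = 106.7901
Node ud (S = 117.6): V_ud = 1/1.01·[0.3500·64.6400 + 0.6500·0.0000] = 22.4000
Node dd (S = 67.2): V_dd = 1/1.01·[0.3500·0.0000 + 0.6500·0.0000] = 0.0000
Node u (S = 147): V_u = 1/1.01·[0.3500·106.7901 + 0.6500·22.4000] = 51.4223
Node d (S = 84): V_d = 1/1.01·[0.3500·22.4000 + 0.6500·0.0000] = 7.7624
Node 0 (S = 105): V_0 = 1/1.01·[0.3500·51.4223 + 0.6500·7.7624] = 22.8152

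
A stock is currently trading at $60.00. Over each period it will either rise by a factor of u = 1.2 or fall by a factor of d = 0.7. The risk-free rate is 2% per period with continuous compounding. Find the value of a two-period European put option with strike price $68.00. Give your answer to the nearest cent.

$12.58

Risk-neutral probability p = (e^0.02 − 0.7)/(1.2 − 0.7) = 0.3202/0.5000 = 0.6404
Terminal stock prices: S_uu = 86.4, S_ud = 50.4, S_dd = 29.4
Terminal payoffs (K − S): max(-18.4, 0) = 0, max(17.6, 0) = 17.6, max(38.6, 0) = 38.6
Node u (S = 72): V_u = e^(−0.02)·[0.6404·0.0000 + 0.3596·17.6000] = 6.2036
Node d (S = 42): V_d = e^(−0.02)·[0.6404·17.6000 + 0.3596·38.6000] = 24.6535
Node 0 (S = 60): V_0 = e^(−0.02)·[0.6404·6.2036 + 0.3596·24.6535] = 12.5839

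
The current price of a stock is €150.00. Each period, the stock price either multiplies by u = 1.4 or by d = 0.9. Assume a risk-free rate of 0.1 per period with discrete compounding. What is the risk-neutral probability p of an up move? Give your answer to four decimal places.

p = 0.4000

Risk-neutral probability p = (1 + 0.1 − 0.9)/(1.4 − 0.9) = 0.2000/0.5000 = 0.4000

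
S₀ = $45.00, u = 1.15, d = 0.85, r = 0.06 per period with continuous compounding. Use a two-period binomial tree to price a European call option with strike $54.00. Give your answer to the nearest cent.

Risk-neutral probability p = (e^0.06 − 0.85)/(1.15 − 0.85) = 0.2118/0.3000 = 0.7061
Terminal stock prices: S_uu = 59.51, S_ud = 43.99, S_dd = 32.51
Terminal payoffs (S − K): max(5.512, 0) = 5.512, max(-10.01, 0) = 0, max(-21.49, 0) = 0
Node u (S = 51.75): V_u = e^(−0.06)·[0.7061·5.5125 + 0.2939·0.0000] = 3.6658
Node d (S = 38.25): V_d = e^(−0.06)·[0.7061·0.0000 + 0.2939·0.0000] = 0.0000
Node 0 (S = 45): V_0 = e^(−0.06)·[0.7061·3.6658 + 0.2939·0.0000] = 2.4378

$2.44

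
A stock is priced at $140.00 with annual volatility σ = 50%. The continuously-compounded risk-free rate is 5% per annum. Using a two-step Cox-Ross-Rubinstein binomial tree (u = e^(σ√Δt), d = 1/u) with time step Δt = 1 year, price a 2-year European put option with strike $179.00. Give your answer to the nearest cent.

$55.18

CRR parameters: u = e^(σ√Δt) = e^(0.5·√1) = 1.6487, d = 1/u = 0.6065
Per-period rate: rΔt = 0.05·1 = 0.05, so R = e^0.05 = 1.0513
Risk-neutral probability p = (e^0.05 − 0.6065)/(1.6487 − 0.6065) = 0.4447/1.0422 = 0.4267
Terminal stock prices: S_uu = 380.6, S_ud = 140, S_dd = 51.5
Terminal payoffs (K − S): max(-201.6, 0) = 0, max(39, 0) = 39, max(127.5, 0) = 127.5
Node u (S = 230.8): V_u = e^(−0.05)·[0.4267·0.0000 + 0.5733·39.0000] = 21.2669
Node d (S = 84.91): V_d = e^(−0.05)·[0.4267·39.0000 + 0.5733·127.4969] = 85.3558
Node 0 (S = 140): V_0 = e^(−0.05)·[0.4267·21.2669 + 0.5733·85.3558] = 55.1777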